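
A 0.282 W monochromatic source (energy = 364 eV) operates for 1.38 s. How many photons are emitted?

6.67·10^15 photons

Total energy: E_total = P·t = 0.282 × 1.38 = 0.3892 J.
Per-photon energy: E = 5.832·10^-17 J.
N = E_total / E_photon = 6.67·10^15.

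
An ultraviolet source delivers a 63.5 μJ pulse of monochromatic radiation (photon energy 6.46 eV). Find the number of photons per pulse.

Per-photon energy: E = 1.035e-18 J (from energy = 6.46 eV).
N = E_total / E_photon = 6.35e-5 J / 1.035e-18 J = 6.14e13.

6.14e13 photons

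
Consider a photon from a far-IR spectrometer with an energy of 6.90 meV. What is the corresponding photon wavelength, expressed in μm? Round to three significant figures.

180 μm

(h = 6.62607015e-34 J·s, c = 2.99792458e8 m/s, 1 eV = 1.602176634e-19 J.)
In SI units: E = 6.90 meV = 1.1055e-21 J.
Since λ = hc/E for a photon, λ = 1.797e-4 m.
Converting to μm: λ = 179.7 μm ≈ 180 μm.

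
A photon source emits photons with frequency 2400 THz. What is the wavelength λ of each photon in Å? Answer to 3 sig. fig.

Use c = 2.99792458e8 m/s.
First convert: f = 2400 THz = 2.4e15 Hz.
Since λ = c/f for a photon, λ = 1.249e-7 m.
Converting to Å: λ = 1249 Å ≈ 1250 Å.

1250 Å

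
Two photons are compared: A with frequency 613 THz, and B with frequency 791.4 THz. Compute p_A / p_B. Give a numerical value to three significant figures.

p_A = 1.355 × 10^-27 kg·m/s (from frequency = 613 THz, via p = hf/c).
p_B = 1.749 × 10^-27 kg·m/s (from frequency = 791.4 THz, via p = hf/c).
Ratio = 1.355 × 10^-27 / 1.749 × 10^-27 = 0.775.

0.775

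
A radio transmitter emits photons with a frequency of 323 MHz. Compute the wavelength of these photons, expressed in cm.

92.8 cm

Take c = 2.99792458e8 m/s.
Convert to SI: f = 323 MHz = 3.23e8 Hz.
Apply λ = c/f: λ = 0.9282 m.
Converting to cm: λ = 92.82 cm ≈ 92.8 cm.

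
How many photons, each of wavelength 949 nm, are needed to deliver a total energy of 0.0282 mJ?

1.35e14 photons

Per-photon energy: E = 2.093e-19 J (from wavelength = 949 nm).
N = E_total / E_photon = 2.82e-5 J / 2.093e-19 J = 1.35e14.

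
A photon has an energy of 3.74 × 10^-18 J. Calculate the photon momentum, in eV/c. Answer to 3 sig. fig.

Since p = E/c for a photon, p = 1.248 × 10^-26 kg·m/s.
Converting to eV/c: p = 23.34 eV/c ≈ 23.3 eV/c.

23.3 eV/c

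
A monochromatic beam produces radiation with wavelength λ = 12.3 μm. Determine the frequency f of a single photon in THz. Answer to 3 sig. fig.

24.4 THz

Take c = 2.99792458e8 m/s.
Convert to SI: λ = 12.3 μm = 1.23e-5 m.
Apply f = c/λ: f = 2.437e13 Hz.
Converting to THz: f = 24.37 THz ≈ 24.4 THz.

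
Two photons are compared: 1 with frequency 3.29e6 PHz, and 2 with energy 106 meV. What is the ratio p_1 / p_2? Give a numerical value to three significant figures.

p_1 = 7.272e-21 kg·m/s (from frequency = 3.29e6 PHz, via p = hf/c).
p_2 = 5.665e-29 kg·m/s (from energy = 106 meV, via p = E/c).
Ratio = 7.272e-21 / 5.665e-29 = 1.28e8.

1.28e8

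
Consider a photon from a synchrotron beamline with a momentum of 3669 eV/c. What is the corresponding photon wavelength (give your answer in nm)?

Take h = 6.62607015 × 10^-34 J·s, c = 2.99792458 × 10^8 m/s, 1 eV = 1.602176634 × 10^-19 J.
In SI units: p = 3669 eV/c = 1.9608 × 10^-24 kg·m/s.
Since λ = h/p for a photon, λ = 3.379 × 10^-10 m.
Converting to nm: λ = 0.3379 nm ≈ 0.338 nm.

0.338 nm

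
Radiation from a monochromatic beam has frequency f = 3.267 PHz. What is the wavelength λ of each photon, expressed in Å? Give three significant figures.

918 Å

(c = 2.99792458e8 m/s.)
First convert: f = 3.267 PHz = 3.267e15 Hz.
For a photon λ = c/f, so λ = 9.176e-8 m.
Converting to Å: λ = 917.6 Å ≈ 918 Å.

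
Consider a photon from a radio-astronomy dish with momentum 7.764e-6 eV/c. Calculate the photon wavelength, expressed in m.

Use h = 6.62607015e-34 J·s, c = 2.99792458e8 m/s, 1 eV = 1.602176634e-19 J.
In SI units: p = 7.764e-6 eV/c = 4.1493e-33 kg·m/s.
Apply λ = h/p: λ = 0.1597 m.
So λ ≈ 0.160 m.

0.160 m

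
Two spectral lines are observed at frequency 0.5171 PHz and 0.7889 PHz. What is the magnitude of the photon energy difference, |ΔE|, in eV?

Using E = hf: E₁ = 3.4263·10^-19 J, E₂ = 5.2273·10^-19 J.
|ΔE| = |3.4263·10^-19 − 5.2273·10^-19| = 1.80·10^-19 J = 1.12 eV.

1.12 eV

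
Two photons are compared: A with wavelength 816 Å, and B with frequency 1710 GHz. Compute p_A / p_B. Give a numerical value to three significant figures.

p_A = 8.120e-27 kg·m/s (from wavelength = 816 Å, via p = h/λ).
p_B = 3.779e-30 kg·m/s (from frequency = 1710 GHz, via p = hf/c).
Ratio = 8.120e-27 / 3.779e-30 = 2150.

2150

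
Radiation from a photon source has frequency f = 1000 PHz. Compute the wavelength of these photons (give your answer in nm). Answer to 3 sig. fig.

Take c = 2.99792458e8 m/s.
In SI units: f = 1000 PHz = 1.0e18 Hz.
Since λ = c/f for a photon, λ = 2.998e-10 m.
Converting to nm: λ = 0.2998 nm ≈ 0.300 nm.

0.300 nm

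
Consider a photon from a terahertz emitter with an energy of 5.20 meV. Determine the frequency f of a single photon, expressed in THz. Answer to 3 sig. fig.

1.26 THz

First convert: E = 5.20 meV = 8.3313e-22 J.
Apply f = E/h: f = 1.257e12 Hz.
Converting to THz: f = 1.257 THz ≈ 1.26 THz.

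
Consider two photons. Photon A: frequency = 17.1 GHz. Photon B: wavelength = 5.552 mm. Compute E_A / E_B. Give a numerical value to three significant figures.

0.317

E_A = 1.133e-23 J (from frequency = 17.1 GHz, via E = hf).
E_B = 3.578e-23 J (from wavelength = 5.552 mm, via E = hc/λ).
Ratio = 1.133e-23 / 3.578e-23 = 0.317.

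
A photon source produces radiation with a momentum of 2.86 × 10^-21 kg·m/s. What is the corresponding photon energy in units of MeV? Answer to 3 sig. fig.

5.35 MeV

For a photon E = pc, so E = 8.574 × 10^-13 J.
Converting to MeV: E = 5.352 MeV ≈ 5.35 MeV.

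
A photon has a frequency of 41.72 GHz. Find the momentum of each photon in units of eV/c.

1.73·10^-4 eV/c

First convert: f = 41.72 GHz = 4.172·10^10 Hz.
The photon relation is p = hf/c, giving p = 9.221·10^-32 kg·m/s.
Converting to eV/c: p = 1.725·10^-4 eV/c ≈ 1.73·10^-4 eV/c.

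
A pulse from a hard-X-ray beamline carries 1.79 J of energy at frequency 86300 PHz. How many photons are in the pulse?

3.13e13 photons

Per-photon energy: E = 5.718e-14 J (from frequency = 86300 PHz).
N = E_total / E_photon = 1.79 J / 5.718e-14 J = 3.13e13.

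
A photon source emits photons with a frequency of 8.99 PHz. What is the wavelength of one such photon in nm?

Convert to SI: f = 8.99 PHz = 8.99 × 10^15 Hz.
The photon relation is λ = c/f, giving λ = 3.335 × 10^-8 m.
Converting to nm: λ = 33.35 nm ≈ 33.3 nm.

33.3 nm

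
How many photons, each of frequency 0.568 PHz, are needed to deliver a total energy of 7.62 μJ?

Per-photon energy: E = 3.764e-19 J (from frequency = 0.568 PHz).
N = E_total / E_photon = 7.62e-6 J / 3.764e-19 J = 2.02e13.

2.02e13 photons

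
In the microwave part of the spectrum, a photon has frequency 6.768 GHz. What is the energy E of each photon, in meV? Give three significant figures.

(h = 6.62607015 × 10^-34 J·s, 1 eV = 1.602176634 × 10^-19 J.)
In SI units: f = 6.768 GHz = 6.768 × 10^9 Hz.
Apply E = hf: E = 4.485 × 10^-24 J.
Converting to meV: E = 0.02799 meV ≈ 0.0280 meV.

0.0280 meV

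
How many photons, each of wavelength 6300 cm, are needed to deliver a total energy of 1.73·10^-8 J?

5.49·10^18 photons

Per-photon energy: E = 3.153·10^-27 J (from wavelength = 6300 cm).
N = E_total / E_photon = 1.73·10^-8 J / 3.153·10^-27 J = 5.49·10^18.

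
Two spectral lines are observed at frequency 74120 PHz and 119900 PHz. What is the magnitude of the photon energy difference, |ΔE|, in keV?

189 keV

Using E = hf: E₁ = 4.9112e-14 J, E₂ = 7.9447e-14 J.
|ΔE| = |4.9112e-14 − 7.9447e-14| = 3.03e-14 J = 189 keV.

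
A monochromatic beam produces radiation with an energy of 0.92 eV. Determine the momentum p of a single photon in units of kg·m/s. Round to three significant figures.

Take c = 2.99792458 × 10^8 m/s, 1 eV = 1.602176634 × 10^-19 J.
First convert: E = 0.92 eV = 1.4740 × 10^-19 J.
Since p = E/c for a photon, p = 4.917 × 10^-28 kg·m/s.
So p ≈ 4.92 × 10^-28 kg·m/s.

4.92 × 10^-28 kg·m/s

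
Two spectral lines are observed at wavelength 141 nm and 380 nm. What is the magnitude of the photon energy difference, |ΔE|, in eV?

Using E = hc/λ: E₁ = 1.409e-18 J, E₂ = 5.227e-19 J.
|ΔE| = |1.409e-18 − 5.227e-19| = 8.86e-19 J = 5.53 eV.

5.53 eV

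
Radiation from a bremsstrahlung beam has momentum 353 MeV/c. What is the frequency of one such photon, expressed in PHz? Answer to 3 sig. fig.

8.54e7 PHz

(h = 6.62607015e-34 J·s, c = 2.99792458e8 m/s, 1 eV = 1.602176634e-19 J.)
First convert: p = 353 MeV/c = 1.8865e-19 kg·m/s.
For a photon f = pc/h, so f = 8.536e22 Hz.
Converting to PHz: f = 8.536e7 PHz ≈ 8.54e7 PHz.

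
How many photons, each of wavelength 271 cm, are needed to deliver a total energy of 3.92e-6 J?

Per-photon energy: E = 7.330e-26 J (from wavelength = 271 cm).
N = E_total / E_photon = 3.92e-6 J / 7.330e-26 J = 5.35e19.

5.35e19 photons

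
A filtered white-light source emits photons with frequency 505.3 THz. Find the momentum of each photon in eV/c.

2.09 eV/c

Use h = 6.62607015·10^-34 J·s, c = 2.99792458·10^8 m/s, 1 eV = 1.602176634·10^-19 J.
Convert to SI: f = 505.3 THz = 5.053·10^14 Hz.
Since p = hf/c for a photon, p = 1.117·10^-27 kg·m/s.
Converting to eV/c: p = 2.090 eV/c ≈ 2.09 eV/c.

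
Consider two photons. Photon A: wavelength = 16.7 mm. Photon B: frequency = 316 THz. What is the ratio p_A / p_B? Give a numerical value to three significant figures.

5.68 × 10^-5

p_A = 3.968 × 10^-32 kg·m/s (from wavelength = 16.7 mm, via p = h/λ).
p_B = 6.984 × 10^-28 kg·m/s (from frequency = 316 THz, via p = hf/c).
Ratio = 3.968 × 10^-32 / 6.984 × 10^-28 = 5.68 × 10^-5.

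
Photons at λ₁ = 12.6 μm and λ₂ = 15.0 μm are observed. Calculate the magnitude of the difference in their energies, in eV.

0.0157 eV

Using E = hc/λ: E₁ = 1.577 × 10^-20 J, E₂ = 1.324 × 10^-20 J.
|ΔE| = |1.577 × 10^-20 − 1.324 × 10^-20| = 2.52 × 10^-21 J = 0.0157 eV.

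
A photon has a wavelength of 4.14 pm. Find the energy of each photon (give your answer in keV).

First convert: λ = 4.14 pm = 4.14e-12 m.
The photon relation is E = hc/λ, giving E = 4.798e-14 J.
Converting to keV: E = 299.5 keV ≈ 299 keV.

299 keV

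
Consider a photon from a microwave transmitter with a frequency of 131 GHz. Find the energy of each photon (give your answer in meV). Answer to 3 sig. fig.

0.542 meV

In SI units: f = 131 GHz = 1.31e11 Hz.
Since E = hf for a photon, E = 8.680e-23 J.
Converting to meV: E = 0.5418 meV ≈ 0.542 meV.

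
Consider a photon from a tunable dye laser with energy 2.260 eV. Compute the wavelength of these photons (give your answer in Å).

Take h = 6.62607015 × 10^-34 J·s, c = 2.99792458 × 10^8 m/s, 1 eV = 1.602176634 × 10^-19 J.
First convert: E = 2.260 eV = 3.6209 × 10^-19 J.
The photon relation is λ = hc/E, giving λ = 5.486 × 10^-7 m.
Converting to Å: λ = 5486 Å ≈ 5490 Å.

5490 Å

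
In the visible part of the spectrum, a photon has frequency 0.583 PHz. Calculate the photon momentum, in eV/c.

2.41 eV/c

Use h = 6.62607015·10^-34 J·s, c = 2.99792458·10^8 m/s, 1 eV = 1.602176634·10^-19 J.
Convert to SI: f = 0.583 PHz = 5.83·10^14 Hz.
Apply p = hf/c: p = 1.289·10^-27 kg·m/s.
Converting to eV/c: p = 2.411 eV/c ≈ 2.41 eV/c.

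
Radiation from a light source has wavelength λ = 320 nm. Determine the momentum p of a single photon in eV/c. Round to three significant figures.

3.87 eV/c

(h = 6.62607015 × 10^-34 J·s, c = 2.99792458 × 10^8 m/s, 1 eV = 1.602176634 × 10^-19 J.)
Convert to SI: λ = 320 nm = 3.20 × 10^-7 m.
Since p = h/λ for a photon, p = 2.071 × 10^-27 kg·m/s.
Converting to eV/c: p = 3.875 eV/c ≈ 3.87 eV/c.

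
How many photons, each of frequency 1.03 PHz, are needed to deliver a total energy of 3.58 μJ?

Per-photon energy: E = 6.825 × 10^-19 J (from frequency = 1.03 PHz).
N = E_total / E_photon = 3.58 × 10^-6 J / 6.825 × 10^-19 J = 5.25 × 10^12.

5.25 × 10^12 photons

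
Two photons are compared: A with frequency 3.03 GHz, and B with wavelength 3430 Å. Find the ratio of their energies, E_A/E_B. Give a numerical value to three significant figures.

E_A = 2.008e-24 J (from frequency = 3.03 GHz, via E = hf).
E_B = 5.791e-19 J (from wavelength = 3430 Å, via E = hc/λ).
Ratio = 2.008e-24 / 5.791e-19 = 3.47e-6.

3.47e-6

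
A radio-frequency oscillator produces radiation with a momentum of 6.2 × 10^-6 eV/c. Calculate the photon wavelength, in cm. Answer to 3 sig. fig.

Take h = 6.62607015 × 10^-34 J·s, c = 2.99792458 × 10^8 m/s, 1 eV = 1.602176634 × 10^-19 J.
In SI units: p = 6.2 × 10^-6 eV/c = 3.3135 × 10^-33 kg·m/s.
Since λ = h/p for a photon, λ = 0.2000 m.
Converting to cm: λ = 20.00 cm ≈ 20.0 cm.

20.0 cm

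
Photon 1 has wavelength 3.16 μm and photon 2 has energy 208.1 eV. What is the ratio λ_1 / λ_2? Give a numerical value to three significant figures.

530

λ_1 = 3.160e-6 m (from wavelength = 3.16 μm, via λ given directly).
λ_2 = 5.958e-9 m (from energy = 208.1 eV, via λ = hc/E).
Ratio = 3.160e-6 / 5.958e-9 = 530.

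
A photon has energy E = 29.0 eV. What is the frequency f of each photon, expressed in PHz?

7.01 PHz

Convert to SI: E = 29.0 eV = 4.6463 × 10^-18 J.
For a photon f = E/h, so f = 7.012 × 10^15 Hz.
Converting to PHz: f = 7.012 PHz ≈ 7.01 PHz.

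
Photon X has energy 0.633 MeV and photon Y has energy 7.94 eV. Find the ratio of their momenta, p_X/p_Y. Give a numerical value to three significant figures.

p_X = 3.383e-22 kg·m/s (from energy = 0.633 MeV, via p = E/c).
p_Y = 4.243e-27 kg·m/s (from energy = 7.94 eV, via p = E/c).
Ratio = 3.383e-22 / 4.243e-27 = 7.97e4.

7.97e4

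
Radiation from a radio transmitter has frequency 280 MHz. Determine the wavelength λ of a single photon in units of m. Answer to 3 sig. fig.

1.07 m

(c = 2.99792458e8 m/s.)
First convert: f = 280 MHz = 2.8e8 Hz.
For a photon λ = c/f, so λ = 1.071 m.
So λ ≈ 1.07 m.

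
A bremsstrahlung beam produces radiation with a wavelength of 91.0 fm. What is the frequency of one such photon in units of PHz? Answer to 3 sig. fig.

3.29·10^6 PHz

(c = 2.99792458·10^8 m/s.)
Convert to SI: λ = 91.0 fm = 9.10·10^-14 m.
Apply f = c/λ: f = 3.294·10^21 Hz.
Converting to PHz: f = 3.294·10^6 PHz ≈ 3.29·10^6 PHz.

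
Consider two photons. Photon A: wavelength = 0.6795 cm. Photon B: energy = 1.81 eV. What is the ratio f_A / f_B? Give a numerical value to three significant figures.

f_A = 4.412 × 10^10 Hz (from wavelength = 0.6795 cm, via f = c/λ).
f_B = 4.377 × 10^14 Hz (from energy = 1.81 eV, via f = E/h).
Ratio = 4.412 × 10^10 / 4.377 × 10^14 = 1.01 × 10^-4.

1.01 × 10^-4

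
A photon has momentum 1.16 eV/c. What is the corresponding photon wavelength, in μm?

Convert to SI: p = 1.16 eV/c = 6.1994 × 10^-28 kg·m/s.
Since λ = h/p for a photon, λ = 1.069 × 10^-6 m.
Converting to μm: λ = 1.069 μm ≈ 1.07 μm.

1.07 μm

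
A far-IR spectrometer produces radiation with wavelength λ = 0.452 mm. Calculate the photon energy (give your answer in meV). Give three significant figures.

(h = 6.62607015e-34 J·s, c = 2.99792458e8 m/s, 1 eV = 1.602176634e-19 J.)
In SI units: λ = 0.452 mm = 4.52e-4 m.
Since E = hc/λ for a photon, E = 4.395e-22 J.
Converting to meV: E = 2.743 meV ≈ 2.74 meV.

2.74 meV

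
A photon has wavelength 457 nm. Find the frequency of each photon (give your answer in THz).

Use c = 2.99792458 × 10^8 m/s.
Convert to SI: λ = 457 nm = 4.57 × 10^-7 m.
Since f = c/λ for a photon, f = 6.560 × 10^14 Hz.
Converting to THz: f = 656.0 THz ≈ 656 THz.

656 THz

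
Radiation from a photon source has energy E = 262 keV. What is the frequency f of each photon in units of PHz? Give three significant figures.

(h = 6.62607015e-34 J·s, 1 eV = 1.602176634e-19 J.)
First convert: E = 262 keV = 4.1977e-14 J.
Apply f = E/h: f = 6.335e19 Hz.
Converting to PHz: f = 63350 PHz ≈ 6.34e4 PHz.

6.34e4 PHz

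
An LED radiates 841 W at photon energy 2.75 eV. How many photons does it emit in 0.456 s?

Total energy: E_total = P·t = 841 × 0.456 = 383.5 J.
Per-photon energy: E = 4.406·10^-19 J.
N = E_total / E_photon = 8.70·10^20.

8.70·10^20 photons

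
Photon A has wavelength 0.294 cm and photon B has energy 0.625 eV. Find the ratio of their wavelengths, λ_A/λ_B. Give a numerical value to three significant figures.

λ_A = 0.002940 m (from wavelength = 0.294 cm, via λ given directly).
λ_B = 1.984e-6 m (from energy = 0.625 eV, via λ = hc/E).
Ratio = 0.002940 / 1.984e-6 = 1480.

1480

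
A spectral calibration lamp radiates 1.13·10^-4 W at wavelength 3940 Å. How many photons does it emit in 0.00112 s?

2.51·10^11 photons

Total energy: E_total = P·t = 1.13·10^-4 × 0.00112 = 1.266·10^-7 J.
Per-photon energy: E = 5.042·10^-19 J.
N = E_total / E_photon = 2.51·10^11.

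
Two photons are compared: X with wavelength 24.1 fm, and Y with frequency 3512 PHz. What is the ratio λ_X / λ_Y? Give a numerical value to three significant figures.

2.82 × 10^-4

λ_X = 2.410 × 10^-14 m (from wavelength = 24.1 fm, via λ given directly).
λ_Y = 8.536 × 10^-11 m (from frequency = 3512 PHz, via λ = c/f).
Ratio = 2.410 × 10^-14 / 8.536 × 10^-11 = 2.82 × 10^-4.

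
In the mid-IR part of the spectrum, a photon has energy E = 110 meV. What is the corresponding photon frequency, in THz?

26.6 THz

(h = 6.62607015 × 10^-34 J·s, 1 eV = 1.602176634 × 10^-19 J.)
Convert to SI: E = 110 meV = 1.7624 × 10^-20 J.
For a photon f = E/h, so f = 2.660 × 10^13 Hz.
Converting to THz: f = 26.60 THz ≈ 26.6 THz.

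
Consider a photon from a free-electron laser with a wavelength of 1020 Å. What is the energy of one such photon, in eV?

In SI units: λ = 1020 Å = 1.02e-7 m.
For a photon E = hc/λ, so E = 1.947e-18 J.
Converting to eV: E = 12.16 eV ≈ 12.2 eV.

12.2 eV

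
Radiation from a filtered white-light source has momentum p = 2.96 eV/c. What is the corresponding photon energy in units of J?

4.74e-19 J

Take c = 2.99792458e8 m/s, 1 eV = 1.602176634e-19 J.
In SI units: p = 2.96 eV/c = 1.5819e-27 kg·m/s.
The photon relation is E = pc, giving E = 4.742e-19 J.
So E ≈ 4.74e-19 J.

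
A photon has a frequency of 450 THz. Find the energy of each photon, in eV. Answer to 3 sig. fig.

Use h = 6.62607015e-34 J·s, 1 eV = 1.602176634e-19 J.
Convert to SI: f = 450 THz = 4.5e14 Hz.
The photon relation is E = hf, giving E = 2.982e-19 J.
Converting to eV: E = 1.861 eV ≈ 1.86 eV.

1.86 eV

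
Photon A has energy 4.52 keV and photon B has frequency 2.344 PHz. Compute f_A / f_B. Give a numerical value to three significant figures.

f_A = 1.093·10^18 Hz (from energy = 4.52 keV, via f = E/h).
f_B = 2.344·10^15 Hz (from frequency = 2.344 PHz, via f given directly).
Ratio = 1.093·10^18 / 2.344·10^15 = 466.

466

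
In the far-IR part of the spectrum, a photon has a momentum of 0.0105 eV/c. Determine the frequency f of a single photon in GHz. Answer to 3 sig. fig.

Convert to SI: p = 0.0105 eV/c = 5.6115 × 10^-30 kg·m/s.
The photon relation is f = pc/h, giving f = 2.539 × 10^12 Hz.
Converting to GHz: f = 2539 GHz ≈ 2540 GHz.

2540 GHz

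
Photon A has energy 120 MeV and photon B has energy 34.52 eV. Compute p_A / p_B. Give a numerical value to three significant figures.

p_A = 6.413 × 10^-20 kg·m/s (from energy = 120 MeV, via p = E/c).
p_B = 1.845 × 10^-26 kg·m/s (from energy = 34.52 eV, via p = E/c).
Ratio = 6.413 × 10^-20 / 1.845 × 10^-26 = 3.48 × 10^6.

3.48 × 10^6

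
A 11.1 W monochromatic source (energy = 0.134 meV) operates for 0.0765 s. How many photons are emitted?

3.96 × 10^22 photons

Total energy: E_total = P·t = 11.1 × 0.0765 = 0.8491 J.
Per-photon energy: E = 2.147 × 10^-23 J.
N = E_total / E_photon = 3.96 × 10^22.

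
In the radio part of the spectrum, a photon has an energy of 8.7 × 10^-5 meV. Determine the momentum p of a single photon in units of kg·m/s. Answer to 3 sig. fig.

(c = 2.99792458 × 10^8 m/s, 1 eV = 1.602176634 × 10^-19 J.)
In SI units: E = 8.7 × 10^-5 meV = 1.3939 × 10^-26 J.
For a photon p = E/c, so p = 4.650 × 10^-35 kg·m/s.
So p ≈ 4.65 × 10^-35 kg·m/s.

4.65 × 10^-35 kg·m/s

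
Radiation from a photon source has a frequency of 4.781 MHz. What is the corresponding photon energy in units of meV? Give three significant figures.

1.98·10^-5 meV

In SI units: f = 4.781 MHz = 4.781·10^6 Hz.
Since E = hf for a photon, E = 3.168·10^-27 J.
Converting to meV: E = 1.977·10^-5 meV ≈ 1.98·10^-5 meV.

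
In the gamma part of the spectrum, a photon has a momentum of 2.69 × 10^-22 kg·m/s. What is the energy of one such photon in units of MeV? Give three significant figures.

0.503 MeV

(c = 2.99792458 × 10^8 m/s, 1 eV = 1.602176634 × 10^-19 J.)
Apply E = pc: E = 8.064 × 10^-14 J.
Converting to MeV: E = 0.5033 MeV ≈ 0.503 MeV.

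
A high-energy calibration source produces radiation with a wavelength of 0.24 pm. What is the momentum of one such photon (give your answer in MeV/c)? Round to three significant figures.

Use h = 6.62607015e-34 J·s, c = 2.99792458e8 m/s, 1 eV = 1.602176634e-19 J.
In SI units: λ = 0.24 pm = 2.4e-13 m.
Since p = h/λ for a photon, p = 2.761e-21 kg·m/s.
Converting to MeV/c: p = 5.166 MeV/c ≈ 5.17 MeV/c.

5.17 MeV/c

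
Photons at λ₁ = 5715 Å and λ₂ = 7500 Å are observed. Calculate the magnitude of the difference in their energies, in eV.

Using E = hc/λ: E₁ = 3.4758e-19 J, E₂ = 2.6486e-19 J.
|ΔE| = |3.4758e-19 − 2.6486e-19| = 8.27e-20 J = 0.516 eV.

0.516 eV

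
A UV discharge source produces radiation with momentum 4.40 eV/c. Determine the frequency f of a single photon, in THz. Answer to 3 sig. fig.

In SI units: p = 4.40 eV/c = 2.3515 × 10^-27 kg·m/s.
The photon relation is f = pc/h, giving f = 1.064 × 10^15 Hz.
Converting to THz: f = 1064 THz ≈ 1060 THz.

1060 THz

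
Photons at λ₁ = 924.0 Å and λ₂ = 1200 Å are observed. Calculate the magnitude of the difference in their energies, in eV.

Using E = hc/λ: E₁ = 2.1498e-18 J, E₂ = 1.6554e-18 J.
|ΔE| = |2.1498e-18 − 1.6554e-18| = 4.94e-19 J = 3.09 eV.

3.09 eV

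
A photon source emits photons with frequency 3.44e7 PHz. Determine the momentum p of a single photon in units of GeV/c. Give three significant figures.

0.142 GeV/c

Convert to SI: f = 3.44e7 PHz = 3.44e22 Hz.
Since p = hf/c for a photon, p = 7.603e-20 kg·m/s.
Converting to GeV/c: p = 0.1423 GeV/c ≈ 0.142 GeV/c.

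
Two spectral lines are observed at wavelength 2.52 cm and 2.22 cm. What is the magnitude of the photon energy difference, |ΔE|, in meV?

6.65 × 10^-3 meV

Using E = hc/λ: E₁ = 7.883 × 10^-24 J, E₂ = 8.948 × 10^-24 J.
|ΔE| = |7.883 × 10^-24 − 8.948 × 10^-24| = 1.07 × 10^-24 J = 6.65 × 10^-3 meV.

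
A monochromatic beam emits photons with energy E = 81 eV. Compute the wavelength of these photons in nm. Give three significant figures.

15.3 nm

First convert: E = 81 eV = 1.2978e-17 J.
Since λ = hc/E for a photon, λ = 1.531e-8 m.
Converting to nm: λ = 15.31 nm ≈ 15.3 nm.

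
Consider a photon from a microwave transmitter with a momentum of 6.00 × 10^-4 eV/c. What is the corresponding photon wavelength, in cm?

0.207 cm

Take h = 6.62607015 × 10^-34 J·s, c = 2.99792458 × 10^8 m/s, 1 eV = 1.602176634 × 10^-19 J.
In SI units: p = 6.00 × 10^-4 eV/c = 3.2066 × 10^-31 kg·m/s.
Since λ = h/p for a photon, λ = 0.002066 m.
Converting to cm: λ = 0.2066 cm ≈ 0.207 cm.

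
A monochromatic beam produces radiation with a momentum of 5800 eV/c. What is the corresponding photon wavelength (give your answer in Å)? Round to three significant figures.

(h = 6.62607015 × 10^-34 J·s, c = 2.99792458 × 10^8 m/s, 1 eV = 1.602176634 × 10^-19 J.)
In SI units: p = 5800 eV/c = 3.0997 × 10^-24 kg·m/s.
The photon relation is λ = h/p, giving λ = 2.138 × 10^-10 m.
Converting to Å: λ = 2.138 Å ≈ 2.14 Å.

2.14 Å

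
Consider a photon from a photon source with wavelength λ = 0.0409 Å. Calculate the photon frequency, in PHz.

7.33 × 10^4 PHz

In SI units: λ = 0.0409 Å = 4.09 × 10^-12 m.
Since f = c/λ for a photon, f = 7.330 × 10^19 Hz.
Converting to PHz: f = 73300 PHz ≈ 7.33 × 10^4 PHz.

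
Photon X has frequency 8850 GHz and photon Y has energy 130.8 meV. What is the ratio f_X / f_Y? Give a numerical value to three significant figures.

0.280

f_X = 8.850 × 10^12 Hz (from frequency = 8850 GHz, via f given directly).
f_Y = 3.163 × 10^13 Hz (from energy = 130.8 meV, via f = E/h).
Ratio = 8.850 × 10^12 / 3.163 × 10^13 = 0.280.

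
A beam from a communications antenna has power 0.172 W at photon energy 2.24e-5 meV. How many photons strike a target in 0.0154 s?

Total energy: E_total = P·t = 0.172 × 0.0154 = 0.002649 J.
Per-photon energy: E = 3.589e-27 J.
N = E_total / E_photon = 7.38e23.

7.38e23 photons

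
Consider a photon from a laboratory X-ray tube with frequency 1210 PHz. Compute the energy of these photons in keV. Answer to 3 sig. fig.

(h = 6.62607015 × 10^-34 J·s, 1 eV = 1.602176634 × 10^-19 J.)
Convert to SI: f = 1210 PHz = 1.21 × 10^18 Hz.
Since E = hf for a photon, E = 8.018 × 10^-16 J.
Converting to keV: E = 5.004 keV ≈ 5.00 keV.

5.00 keV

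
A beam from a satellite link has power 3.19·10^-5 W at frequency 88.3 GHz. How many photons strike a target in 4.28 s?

Total energy: E_total = P·t = 3.19·10^-5 × 4.28 = 1.365·10^-4 J.
Per-photon energy: E = 5.851·10^-23 J.
N = E_total / E_photon = 2.33·10^18.

2.33·10^18 photons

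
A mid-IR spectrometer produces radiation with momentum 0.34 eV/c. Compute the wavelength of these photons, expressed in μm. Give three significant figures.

(h = 6.62607015e-34 J·s, c = 2.99792458e8 m/s, 1 eV = 1.602176634e-19 J.)
Convert to SI: p = 0.34 eV/c = 1.8171e-28 kg·m/s.
Apply λ = h/p: λ = 3.647e-6 m.
Converting to μm: λ = 3.647 μm ≈ 3.65 μm.

3.65 μm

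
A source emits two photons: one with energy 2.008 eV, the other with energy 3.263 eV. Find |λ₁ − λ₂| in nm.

237 nm

Using λ = hc/E: λ₁ = 6.1745 × 10^-7 m, λ₂ = 3.7997 × 10^-7 m.
|Δλ| = |6.1745 × 10^-7 − 3.7997 × 10^-7| = 2.37 × 10^-7 m = 237 nm.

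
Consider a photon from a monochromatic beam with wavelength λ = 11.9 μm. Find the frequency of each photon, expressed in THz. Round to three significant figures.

25.2 THz

Take c = 2.99792458 × 10^8 m/s.
First convert: λ = 11.9 μm = 1.19 × 10^-5 m.
The photon relation is f = c/λ, giving f = 2.519 × 10^13 Hz.
Converting to THz: f = 25.19 THz ≈ 25.2 THz.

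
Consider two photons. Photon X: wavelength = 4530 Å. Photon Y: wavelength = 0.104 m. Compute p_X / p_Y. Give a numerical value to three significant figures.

p_X = 1.463 × 10^-27 kg·m/s (from wavelength = 4530 Å, via p = h/λ).
p_Y = 6.371 × 10^-33 kg·m/s (from wavelength = 0.104 m, via p = h/λ).
Ratio = 1.463 × 10^-27 / 6.371 × 10^-33 = 2.30 × 10^5.

2.30 × 10^5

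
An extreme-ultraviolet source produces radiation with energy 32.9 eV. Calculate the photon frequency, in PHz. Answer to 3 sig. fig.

Convert to SI: E = 32.9 eV = 5.2712 × 10^-18 J.
Apply f = E/h: f = 7.955 × 10^15 Hz.
Converting to PHz: f = 7.955 PHz ≈ 7.96 PHz.

7.96 PHz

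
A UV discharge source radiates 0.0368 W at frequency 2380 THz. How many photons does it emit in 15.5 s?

Total energy: E_total = P·t = 0.0368 × 15.5 = 0.5704 J.
Per-photon energy: E = 1.577e-18 J.
N = E_total / E_photon = 3.62e17.

3.62e17 photons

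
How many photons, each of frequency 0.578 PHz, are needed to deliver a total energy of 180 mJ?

Per-photon energy: E = 3.830 × 10^-19 J (from frequency = 0.578 PHz).
N = E_total / E_photon = 0.180 J / 3.830 × 10^-19 J = 4.70 × 10^17.

4.70 × 10^17 photons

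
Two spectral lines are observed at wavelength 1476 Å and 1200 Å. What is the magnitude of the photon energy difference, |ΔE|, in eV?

Using E = hc/λ: E₁ = 1.3458 × 10^-18 J, E₂ = 1.6554 × 10^-18 J.
|ΔE| = |1.3458 × 10^-18 − 1.6554 × 10^-18| = 3.10 × 10^-19 J = 1.93 eV.

1.93 eV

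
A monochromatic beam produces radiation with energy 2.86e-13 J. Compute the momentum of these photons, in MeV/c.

(c = 2.99792458e8 m/s, 1 eV = 1.602176634e-19 J.)
The photon relation is p = E/c, giving p = 9.540e-22 kg·m/s.
Converting to MeV/c: p = 1.785 MeV/c ≈ 1.79 MeV/c.

1.79 MeV/c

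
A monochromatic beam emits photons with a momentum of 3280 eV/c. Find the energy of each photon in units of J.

5.26e-16 J

Convert to SI: p = 3280 eV/c = 1.7529e-24 kg·m/s.
Since E = pc for a photon, E = 5.255e-16 J.
So E ≈ 5.26e-16 J.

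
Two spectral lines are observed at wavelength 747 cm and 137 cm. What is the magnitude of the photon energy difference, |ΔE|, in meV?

Using E = hc/λ: E₁ = 2.659 × 10^-26 J, E₂ = 1.450 × 10^-25 J.
|ΔE| = |2.659 × 10^-26 − 1.450 × 10^-25| = 1.18 × 10^-25 J = 7.39 × 10^-4 meV.

7.39 × 10^-4 meV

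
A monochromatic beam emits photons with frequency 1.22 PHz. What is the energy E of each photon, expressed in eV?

Take h = 6.62607015 × 10^-34 J·s, 1 eV = 1.602176634 × 10^-19 J.
Convert to SI: f = 1.22 PHz = 1.22 × 10^15 Hz.
Since E = hf for a photon, E = 8.084 × 10^-19 J.
Converting to eV: E = 5.046 eV ≈ 5.05 eV.

5.05 eV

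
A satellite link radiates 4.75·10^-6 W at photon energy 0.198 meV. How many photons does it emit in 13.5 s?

Total energy: E_total = P·t = 4.75·10^-6 × 13.5 = 6.413·10^-5 J.
Per-photon energy: E = 3.172·10^-23 J.
N = E_total / E_photon = 2.02·10^18.

2.02·10^18 photons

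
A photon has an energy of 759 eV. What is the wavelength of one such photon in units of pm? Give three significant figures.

Use h = 6.62607015·10^-34 J·s, c = 2.99792458·10^8 m/s, 1 eV = 1.602176634·10^-19 J.
In SI units: E = 759 eV = 1.2161·10^-16 J.
Since λ = hc/E for a photon, λ = 1.634·10^-9 m.
Converting to pm: λ = 1634 pm ≈ 1630 pm.

1630 pm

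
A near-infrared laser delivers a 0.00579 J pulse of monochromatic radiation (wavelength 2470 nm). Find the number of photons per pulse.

7.20e16 photons

Per-photon energy: E = 8.042e-20 J (from wavelength = 2470 nm).
N = E_total / E_photon = 0.00579 J / 8.042e-20 J = 7.20e16.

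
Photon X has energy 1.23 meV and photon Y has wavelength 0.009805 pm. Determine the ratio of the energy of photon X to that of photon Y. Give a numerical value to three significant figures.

E_X = 1.971e-22 J (from energy = 1.23 meV, via E given directly).
E_Y = 2.026e-11 J (from wavelength = 0.009805 pm, via E = hc/λ).
Ratio = 1.971e-22 / 2.026e-11 = 9.73e-12.

9.73e-12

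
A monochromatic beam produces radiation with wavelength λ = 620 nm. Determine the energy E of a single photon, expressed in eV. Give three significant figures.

2.00 eV

First convert: λ = 620 nm = 6.2e-7 m.
The photon relation is E = hc/λ, giving E = 3.204e-19 J.
Converting to eV: E = 2.000 eV ≈ 2.00 eV.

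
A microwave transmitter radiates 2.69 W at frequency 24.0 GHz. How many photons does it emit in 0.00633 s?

Total energy: E_total = P·t = 2.69 × 0.00633 = 0.01703 J.
Per-photon energy: E = 1.590e-23 J.
N = E_total / E_photon = 1.07e21.

1.07e21 photons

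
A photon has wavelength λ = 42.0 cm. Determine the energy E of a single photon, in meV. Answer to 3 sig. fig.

Convert to SI: λ = 42.0 cm = 0.420 m.
For a photon E = hc/λ, so E = 4.730e-25 J.
Converting to meV: E = 0.002952 meV ≈ 2.95e-3 meV.

2.95e-3 meV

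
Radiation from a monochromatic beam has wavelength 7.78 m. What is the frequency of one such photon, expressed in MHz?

Apply f = c/λ: f = 3.853e7 Hz.
Converting to MHz: f = 38.53 MHz ≈ 38.5 MHz.

38.5 MHz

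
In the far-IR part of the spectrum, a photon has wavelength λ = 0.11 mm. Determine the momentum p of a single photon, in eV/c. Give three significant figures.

In SI units: λ = 0.11 mm = 1.1 × 10^-4 m.
Since p = h/λ for a photon, p = 6.024 × 10^-30 kg·m/s.
Converting to eV/c: p = 0.01127 eV/c ≈ 0.0113 eV/c.

0.0113 eV/c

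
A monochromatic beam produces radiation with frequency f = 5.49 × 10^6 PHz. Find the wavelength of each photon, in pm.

0.0546 pm

Use c = 2.99792458 × 10^8 m/s.
First convert: f = 5.49 × 10^6 PHz = 5.49 × 10^21 Hz.
Since λ = c/f for a photon, λ = 5.461 × 10^-14 m.
Converting to pm: λ = 0.05461 pm ≈ 0.0546 pm.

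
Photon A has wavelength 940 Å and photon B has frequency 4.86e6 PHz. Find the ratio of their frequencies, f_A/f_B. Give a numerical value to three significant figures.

f_A = 3.189e15 Hz (from wavelength = 940 Å, via f = c/λ).
f_B = 4.860e21 Hz (from frequency = 4.86e6 PHz, via f given directly).
Ratio = 3.189e15 / 4.860e21 = 6.56e-7.

6.56e-7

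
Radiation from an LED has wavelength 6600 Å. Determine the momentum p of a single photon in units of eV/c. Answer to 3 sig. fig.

1.88 eV/c

Use h = 6.62607015·10^-34 J·s, c = 2.99792458·10^8 m/s, 1 eV = 1.602176634·10^-19 J.
Convert to SI: λ = 6600 Å = 6.60·10^-7 m.
For a photon p = h/λ, so p = 1.004·10^-27 kg·m/s.
Converting to eV/c: p = 1.879 eV/c ≈ 1.88 eV/c.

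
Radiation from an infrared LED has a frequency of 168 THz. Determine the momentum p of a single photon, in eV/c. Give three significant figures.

Convert to SI: f = 168 THz = 1.68 × 10^14 Hz.
For a photon p = hf/c, so p = 3.713 × 10^-28 kg·m/s.
Converting to eV/c: p = 0.6948 eV/c ≈ 0.695 eV/c.

0.695 eV/c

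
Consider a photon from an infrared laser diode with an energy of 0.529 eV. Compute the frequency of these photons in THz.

128 THz

Use h = 6.62607015 × 10^-34 J·s, 1 eV = 1.602176634 × 10^-19 J.
Convert to SI: E = 0.529 eV = 8.4755 × 10^-20 J.
Apply f = E/h: f = 1.279 × 10^14 Hz.
Converting to THz: f = 127.9 THz ≈ 128 THz.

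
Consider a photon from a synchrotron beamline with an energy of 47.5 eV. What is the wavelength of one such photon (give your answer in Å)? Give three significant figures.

261 Å

Use h = 6.62607015·10^-34 J·s, c = 2.99792458·10^8 m/s, 1 eV = 1.602176634·10^-19 J.
Convert to SI: E = 47.5 eV = 7.6103·10^-18 J.
Since λ = hc/E for a photon, λ = 2.610·10^-8 m.
Converting to Å: λ = 261.0 Å ≈ 261 Å.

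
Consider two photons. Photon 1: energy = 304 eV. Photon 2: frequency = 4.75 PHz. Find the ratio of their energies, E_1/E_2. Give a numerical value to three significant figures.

E_1 = 4.871e-17 J (from energy = 304 eV, via E given directly).
E_2 = 3.147e-18 J (from frequency = 4.75 PHz, via E = hf).
Ratio = 4.871e-17 / 3.147e-18 = 15.5.

15.5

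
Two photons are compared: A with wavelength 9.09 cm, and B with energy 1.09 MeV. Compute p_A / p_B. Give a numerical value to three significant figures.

p_A = 7.289 × 10^-33 kg·m/s (from wavelength = 9.09 cm, via p = h/λ).
p_B = 5.825 × 10^-22 kg·m/s (from energy = 1.09 MeV, via p = E/c).
Ratio = 7.289 × 10^-33 / 5.825 × 10^-22 = 1.25 × 10^-11.

1.25 × 10^-11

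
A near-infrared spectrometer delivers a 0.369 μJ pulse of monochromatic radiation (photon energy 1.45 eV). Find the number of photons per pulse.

1.59·10^12 photons

Per-photon energy: E = 2.323·10^-19 J (from energy = 1.45 eV).
N = E_total / E_photon = 3.69·10^-7 J / 2.323·10^-19 J = 1.59·10^12.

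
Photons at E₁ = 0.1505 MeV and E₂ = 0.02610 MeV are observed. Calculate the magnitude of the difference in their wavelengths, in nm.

0.0393 nm

Using λ = hc/E: λ₁ = 8.2382e-12 m, λ₂ = 4.7504e-11 m.
|Δλ| = |8.2382e-12 − 4.7504e-11| = 3.93e-11 m = 0.0393 nm.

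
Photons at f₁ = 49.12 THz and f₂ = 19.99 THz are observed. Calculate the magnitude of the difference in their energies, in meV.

120 meV

Using E = hf: E₁ = 3.2547 × 10^-20 J, E₂ = 1.3246 × 10^-20 J.
|ΔE| = |3.2547 × 10^-20 − 1.3246 × 10^-20| = 1.93 × 10^-20 J = 120 meV.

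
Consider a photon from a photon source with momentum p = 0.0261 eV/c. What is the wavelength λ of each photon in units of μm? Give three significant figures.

47.5 μm

Take h = 6.62607015 × 10^-34 J·s, c = 2.99792458 × 10^8 m/s, 1 eV = 1.602176634 × 10^-19 J.
In SI units: p = 0.0261 eV/c = 1.3949 × 10^-29 kg·m/s.
The photon relation is λ = h/p, giving λ = 4.750 × 10^-5 m.
Converting to μm: λ = 47.50 μm ≈ 47.5 μm.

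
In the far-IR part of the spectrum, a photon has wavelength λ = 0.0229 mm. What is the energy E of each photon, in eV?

0.0541 eV

Convert to SI: λ = 0.0229 mm = 2.29 × 10^-5 m.
Since E = hc/λ for a photon, E = 8.674 × 10^-21 J.
Converting to eV: E = 0.05414 eV ≈ 0.0541 eV.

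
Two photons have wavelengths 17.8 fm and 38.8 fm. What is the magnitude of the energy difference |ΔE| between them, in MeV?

Using E = hc/λ: E₁ = 1.116·10^-11 J, E₂ = 5.120·10^-12 J.
|ΔE| = |1.116·10^-11 − 5.120·10^-12| = 6.04·10^-12 J = 37.7 MeV.

37.7 MeV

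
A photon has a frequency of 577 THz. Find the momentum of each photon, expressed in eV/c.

2.39 eV/c

First convert: f = 577 THz = 5.77 × 10^14 Hz.
Since p = hf/c for a photon, p = 1.275 × 10^-27 kg·m/s.
Converting to eV/c: p = 2.386 eV/c ≈ 2.39 eV/c.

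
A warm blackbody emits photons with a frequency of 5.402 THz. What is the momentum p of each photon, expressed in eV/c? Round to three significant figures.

0.0223 eV/c

Take h = 6.62607015·10^-34 J·s, c = 2.99792458·10^8 m/s, 1 eV = 1.602176634·10^-19 J.
First convert: f = 5.402 THz = 5.402·10^12 Hz.
Apply p = hf/c: p = 1.194·10^-29 kg·m/s.
Converting to eV/c: p = 0.02234 eV/c ≈ 0.0223 eV/c.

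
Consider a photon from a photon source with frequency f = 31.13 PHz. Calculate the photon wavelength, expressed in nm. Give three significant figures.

Take c = 2.99792458e8 m/s.
Convert to SI: f = 31.13 PHz = 3.113e16 Hz.
The photon relation is λ = c/f, giving λ = 9.630e-9 m.
Converting to nm: λ = 9.630 nm ≈ 9.63 nm.

9.63 nm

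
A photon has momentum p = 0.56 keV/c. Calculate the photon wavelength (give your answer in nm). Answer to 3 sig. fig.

2.21 nm

(h = 6.62607015 × 10^-34 J·s, c = 2.99792458 × 10^8 m/s, 1 eV = 1.602176634 × 10^-19 J.)
Convert to SI: p = 0.56 keV/c = 2.9928 × 10^-25 kg·m/s.
Since λ = h/p for a photon, λ = 2.214 × 10^-9 m.
Converting to nm: λ = 2.214 nm ≈ 2.21 nm.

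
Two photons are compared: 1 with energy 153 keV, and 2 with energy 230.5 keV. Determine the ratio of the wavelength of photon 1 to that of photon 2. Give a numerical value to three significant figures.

λ_1 = 8.104e-12 m (from energy = 153 keV, via λ = hc/E).
λ_2 = 5.379e-12 m (from energy = 230.5 keV, via λ = hc/E).
Ratio = 8.104e-12 / 5.379e-12 = 1.51.

1.51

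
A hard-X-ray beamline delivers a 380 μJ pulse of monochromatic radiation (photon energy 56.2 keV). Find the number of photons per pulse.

4.22·10^10 photons

Per-photon energy: E = 9.004·10^-15 J (from energy = 56.2 keV).
N = E_total / E_photon = 3.80·10^-4 J / 9.004·10^-15 J = 4.22·10^10.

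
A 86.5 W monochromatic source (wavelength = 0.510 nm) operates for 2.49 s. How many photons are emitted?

5.53 × 10^17 photons

Total energy: E_total = P·t = 86.5 × 2.49 = 215.4 J.
Per-photon energy: E = 3.895 × 10^-16 J.
N = E_total / E_photon = 5.53 × 10^17.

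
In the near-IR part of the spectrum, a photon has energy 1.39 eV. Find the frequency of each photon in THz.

Convert to SI: E = 1.39 eV = 2.2270e-19 J.
For a photon f = E/h, so f = 3.361e14 Hz.
Converting to THz: f = 336.1 THz ≈ 336 THz.

336 THz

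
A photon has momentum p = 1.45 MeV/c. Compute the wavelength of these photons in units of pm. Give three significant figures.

0.855 pm

(h = 6.62607015e-34 J·s, c = 2.99792458e8 m/s, 1 eV = 1.602176634e-19 J.)
First convert: p = 1.45 MeV/c = 7.7492e-22 kg·m/s.
Apply λ = h/p: λ = 8.551e-13 m.
Converting to pm: λ = 0.8551 pm ≈ 0.855 pm.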